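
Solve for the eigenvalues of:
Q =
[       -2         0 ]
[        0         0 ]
λ = -2, 0

Solve det(Q - λI) = 0. For a 2×2 matrix the characteristic equation is λ² - (trace)λ + det = 0.
trace(Q) = a + d = -2 + 0 = -2.
det(Q) = a*d - b*c = (-2)*(0) - (0)*(0) = 0 - 0 = 0.
Characteristic equation: λ² - (-2)λ + (0) = 0.
Discriminant = (-2)² - 4*(0) = 4 - 0 = 4.
λ = (-2 ± √4) / 2 = (-2 ± 2) / 2 = -2, 0.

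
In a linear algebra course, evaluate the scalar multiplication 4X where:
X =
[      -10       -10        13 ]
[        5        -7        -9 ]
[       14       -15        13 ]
4X =
[      -40       -40        52 ]
[       20       -28       -36 ]
[       56       -60        52 ]

Scalar multiplication is elementwise: (4X)[i][j] = 4 * X[i][j].
  (4X)[0][0] = 4 * (-10) = -40
  (4X)[0][1] = 4 * (-10) = -40
  (4X)[0][2] = 4 * (13) = 52
  (4X)[1][0] = 4 * (5) = 20
  (4X)[1][1] = 4 * (-7) = -28
  (4X)[1][2] = 4 * (-9) = -36
  (4X)[2][0] = 4 * (14) = 56
  (4X)[2][1] = 4 * (-15) = -60
  (4X)[2][2] = 4 * (13) = 52
4X =
[      -40       -40        52 ]
[       20       -28       -36 ]
[       56       -60        52 ]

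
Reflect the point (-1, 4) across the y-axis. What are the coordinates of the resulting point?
(1, 4)

Reflection across y-axis: (-1, 4) → (1, 4)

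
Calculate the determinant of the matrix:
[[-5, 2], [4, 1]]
-13

For a 2×2 matrix [[a, b], [c, d]], det = ad - bc
det = (-5)(1) - (2)(4) = -5 - 8 = -13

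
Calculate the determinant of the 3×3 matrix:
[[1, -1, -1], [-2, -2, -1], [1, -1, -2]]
4

Expansion along first row:
det = 1·det([[-2,-1],[-1,-2]]) - -1·det([[-2,-1],[1,-2]]) + -1·det([[-2,-2],[1,-1]])
    = 1·(-2·-2 - -1·-1) - -1·(-2·-2 - -1·1) + -1·(-2·-1 - -2·1)
    = 1·3 - -1·5 + -1·4
    = 3 + 5 + -4 = 4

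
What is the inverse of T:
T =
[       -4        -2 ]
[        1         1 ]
det(T) = -2
T⁻¹ =
[     -1/2        -1 ]
[      1/2         2 ]

For a 2×2 matrix T = [[a, b], [c, d]] with det(T) ≠ 0, T⁻¹ = (1/det(T)) * [[d, -b], [-c, a]].
det(T) = (-4)*(1) - (-2)*(1) = -4 + 2 = -2.
T⁻¹ = (1/-2) * [[1, 2], [-1, -4]].
Dividing each entry by -2 and reducing:
T⁻¹ =
[     -1/2        -1 ]
[      1/2         2 ]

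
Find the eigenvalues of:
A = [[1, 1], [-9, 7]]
λ = 4, 4

Solve det(A - λI) = 0. For a 2×2 matrix this is λ² - (trace)λ + det = 0.
trace(A) = 1 + 7 = 8.
det(A) = (1)*(7) - (1)*(-9) = 7 + 9 = 16.
Characteristic equation: λ² - (8)λ + (16) = 0.
Discriminant: (8)² - 4*(16) = 64 - 64 = 0.
Roots: λ = (8 ± √0) / 2 = 4, 4.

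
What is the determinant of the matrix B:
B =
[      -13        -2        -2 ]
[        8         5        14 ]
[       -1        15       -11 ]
det(B) = 3047

Expand along row 0 (cofactor expansion): det(B) = a*(e*i - f*h) - b*(d*i - f*g) + c*(d*h - e*g), where the 3×3 is [[a, b, c], [d, e, f], [g, h, i]].
Minor M_00 = (5)*(-11) - (14)*(15) = -55 - 210 = -265.
Minor M_01 = (8)*(-11) - (14)*(-1) = -88 + 14 = -74.
Minor M_02 = (8)*(15) - (5)*(-1) = 120 + 5 = 125.
det(B) = (-13)*(-265) - (-2)*(-74) + (-2)*(125) = 3445 - 148 - 250 = 3047.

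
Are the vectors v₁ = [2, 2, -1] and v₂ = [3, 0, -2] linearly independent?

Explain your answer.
Yes, linearly independent

Two vectors are linearly dependent iff one is a scalar multiple of the other.
No single scalar k satisfies v₂ = k·v₁ (the ratios of corresponding entries disagree), so v₁ and v₂ are linearly independent.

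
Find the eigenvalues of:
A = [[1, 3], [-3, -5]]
λ = -2, -2

Solve det(A - λI) = 0. For a 2×2 matrix this is λ² - (trace)λ + det = 0.
trace(A) = 1 - 5 = -4.
det(A) = (1)*(-5) - (3)*(-3) = -5 + 9 = 4.
Characteristic equation: λ² - (-4)λ + (4) = 0.
Discriminant: (-4)² - 4*(4) = 16 - 16 = 0.
Roots: λ = (-4 ± √0) / 2 = -2, -2.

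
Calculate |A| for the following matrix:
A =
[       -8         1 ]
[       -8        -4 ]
det(A) = 40

For a 2×2 matrix [[a, b], [c, d]], det = a*d - b*c.
det(A) = (-8)*(-4) - (1)*(-8) = 32 + 8 = 40.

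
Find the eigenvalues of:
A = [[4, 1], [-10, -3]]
λ = -1, 2

Solve det(A - λI) = 0. For a 2×2 matrix this is λ² - (trace)λ + det = 0.
trace(A) = 4 - 3 = 1.
det(A) = (4)*(-3) - (1)*(-10) = -12 + 10 = -2.
Characteristic equation: λ² - (1)λ + (-2) = 0.
Discriminant: (1)² - 4*(-2) = 1 + 8 = 9.
Roots: λ = (1 ± √9) / 2 = -1, 2.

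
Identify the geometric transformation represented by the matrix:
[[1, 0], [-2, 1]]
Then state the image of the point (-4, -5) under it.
vertical shear with factor -2; image of (-4, -5) is (-4, 3)

The matrix [[1, 0], [k, 1]] sends (x, y) to (x, -2x + y), leaving the x-coordinate fixed: a vertical shear.
The matrix [[1, 0], [-2, 1]] represents: vertical shear with factor -2.
Applying it to (-4, -5): [1·-4 + 0·-5, -2·-4 + 1·-5] = (-4, 3).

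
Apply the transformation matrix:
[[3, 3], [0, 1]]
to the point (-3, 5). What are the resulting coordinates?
(6, 5)

Matrix multiplication:
[[3, 3], [0, 1]] × [-3, 5]ᵀ
= [3×-3 + 3×5, 0×-3 + 1×5]ᵀ
= [6.0000, 5.0000]ᵀ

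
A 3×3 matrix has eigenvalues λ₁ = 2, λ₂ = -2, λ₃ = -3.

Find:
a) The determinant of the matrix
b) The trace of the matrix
det = 12, trace = -3

Two standard eigenvalue identities:
- det(A) equals the product of the eigenvalues (counted with multiplicity).
- trace(A) equals the sum of the eigenvalues.
det(A) = (2)*(-2)*(-3) = 12.
trace(A) = 2 - 2 - 3 = -3.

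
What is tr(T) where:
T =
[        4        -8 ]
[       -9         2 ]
tr(T) = 4 + 2 = 6

The trace of a square matrix is the sum of its diagonal entries.
Diagonal entries of T: T[0][0] = 4, T[1][1] = 2.
tr(T) = 4 + 2 = 6.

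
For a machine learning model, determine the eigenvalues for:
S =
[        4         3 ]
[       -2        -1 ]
λ = 1, 2

Solve det(S - λI) = 0. For a 2×2 matrix the characteristic equation is λ² - (trace)λ + det = 0.
trace(S) = a + d = 4 - 1 = 3.
det(S) = a*d - b*c = (4)*(-1) - (3)*(-2) = -4 + 6 = 2.
Characteristic equation: λ² - (3)λ + (2) = 0.
Discriminant = (3)² - 4*(2) = 9 - 8 = 1.
λ = (3 ± √1) / 2 = (3 ± 1) / 2 = 1, 2.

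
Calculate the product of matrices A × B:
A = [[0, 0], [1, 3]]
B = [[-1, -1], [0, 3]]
[[0, 0], [-1, 8]]

Matrix multiplication:
C[0][0] = 0×-1 + 0×0 = 0
C[0][1] = 0×-1 + 0×3 = 0
C[1][0] = 1×-1 + 3×0 = -1
C[1][1] = 1×-1 + 3×3 = 8
Result: [[0, 0], [-1, 8]]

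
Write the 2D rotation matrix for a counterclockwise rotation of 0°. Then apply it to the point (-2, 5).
R = [[1, 0], [0, 1]]; R·(-2, 5) = (-2, 5)

Rotation matrix formula: R(θ) = [[cos θ, -sin θ], [sin θ, cos θ]]
For θ = 0°:
cos(0°) = 1
sin(0°) = 0
R = [[1, 0], [0, 1]]
Apply to (-2, 5): [1·-2 + (0)·5, 0·-2 + 1·5] = (-2, 5)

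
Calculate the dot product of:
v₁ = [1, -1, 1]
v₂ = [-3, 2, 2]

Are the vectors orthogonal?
-3, No

The dot product is the sum of products of corresponding components.
v₁·v₂ = (1)*(-3) + (-1)*(2) + (1)*(2) = -3 - 2 + 2 = -3.
Two vectors are orthogonal iff their dot product is 0; here the dot product is -3, so the vectors are not orthogonal.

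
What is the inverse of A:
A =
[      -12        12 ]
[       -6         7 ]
det(A) = -12
A⁻¹ =
[    -7/12         1 ]
[     -1/2         1 ]

For a 2×2 matrix A = [[a, b], [c, d]] with det(A) ≠ 0, A⁻¹ = (1/det(A)) * [[d, -b], [-c, a]].
det(A) = (-12)*(7) - (12)*(-6) = -84 + 72 = -12.
A⁻¹ = (1/-12) * [[7, -12], [6, -12]].
Dividing each entry by -12 and reducing:
A⁻¹ =
[    -7/12         1 ]
[     -1/2         1 ]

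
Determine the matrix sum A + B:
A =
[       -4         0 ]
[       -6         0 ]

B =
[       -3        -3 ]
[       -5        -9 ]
A + B =
[       -7        -3 ]
[      -11        -9 ]

Matrix addition is elementwise: (A+B)[i][j] = A[i][j] + B[i][j].
  (A+B)[0][0] = (-4) + (-3) = -7
  (A+B)[0][1] = (0) + (-3) = -3
  (A+B)[1][0] = (-6) + (-5) = -11
  (A+B)[1][1] = (0) + (-9) = -9
A + B =
[       -7        -3 ]
[      -11        -9 ]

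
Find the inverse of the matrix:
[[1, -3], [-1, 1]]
[[-1/2, -3/2], [-1/2, -1/2]]

For [[a,b],[c,d]], inverse = (1/det)·[[d,-b],[-c,a]]
det = 1·1 - -3·-1 = -2
Inverse = (1/-2)·[[1, 3], [1, 1]]
        = [[-1/2, -3/2], [-1/2, -1/2]]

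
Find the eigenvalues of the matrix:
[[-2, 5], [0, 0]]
λ = -2 and λ = 0

Characteristic equation: det(A - λI) = 0
λ² - (trace)λ + (det) = 0
λ² - (-2)λ + (0) = 0
λ² + 2λ + 0 = 0
Solving: λ = -2, 0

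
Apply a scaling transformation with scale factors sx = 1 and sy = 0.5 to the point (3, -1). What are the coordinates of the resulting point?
(3, -0.5)

Scaling matrix:
[[1, 0], [0, 0.50]]
Result: (3 × 1, -1 × 0.5) = (3, -0.5)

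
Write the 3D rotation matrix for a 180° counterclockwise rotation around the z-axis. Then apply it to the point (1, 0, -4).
R = [[-1, 0, 0], [0, -1, 0], [0, 0, 1]]; R·(1, 0, -4) = (-1, 0, -4)

Rotation matrix for 180° around z-axis:
cos(180°) = -1, sin(180°) = 0
R = [[-1, 0, 0], [0, -1, 0], [0, 0, 1]]
Apply to (1, 0, -4): R·[1, 0, -4]ᵀ = (-1, 0, -4)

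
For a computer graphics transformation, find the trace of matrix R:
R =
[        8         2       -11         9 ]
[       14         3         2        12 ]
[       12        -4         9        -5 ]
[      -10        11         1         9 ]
tr(R) = 8 + 3 + 9 + 9 = 29

The trace of a square matrix is the sum of its diagonal entries.
Diagonal entries of R: R[0][0] = 8, R[1][1] = 3, R[2][2] = 9, R[3][3] = 9.
tr(R) = 8 + 3 + 9 + 9 = 29.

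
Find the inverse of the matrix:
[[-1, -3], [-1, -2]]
[[2, -3], [-1, 1]]

For [[a,b],[c,d]], inverse = (1/det)·[[d,-b],[-c,a]]
det = -1·-2 - -3·-1 = -1
Inverse = (1/-1)·[[-2, 3], [1, -1]]
        = [[2, -3], [-1, 1]]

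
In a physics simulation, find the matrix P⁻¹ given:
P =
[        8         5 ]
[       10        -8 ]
det(P) = -114
P⁻¹ =
[     4/57     5/114 ]
[     5/57     -4/57 ]

For a 2×2 matrix P = [[a, b], [c, d]] with det(P) ≠ 0, P⁻¹ = (1/det(P)) * [[d, -b], [-c, a]].
det(P) = (8)*(-8) - (5)*(10) = -64 - 50 = -114.
P⁻¹ = (1/-114) * [[-8, -5], [-10, 8]].
Dividing each entry by -114 and reducing:
P⁻¹ =
[     4/57     5/114 ]
[     5/57     -4/57 ]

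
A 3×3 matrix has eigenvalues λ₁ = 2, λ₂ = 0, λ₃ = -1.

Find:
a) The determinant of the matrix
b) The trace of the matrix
det = 0, trace = 1

Two standard eigenvalue identities:
- det(A) equals the product of the eigenvalues (counted with multiplicity).
- trace(A) equals the sum of the eigenvalues.
det(A) = (2)*(0)*(-1) = 0.
trace(A) = 2 + 0 - 1 = 1.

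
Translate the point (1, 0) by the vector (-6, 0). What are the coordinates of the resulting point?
(-5, 0)

Translation by (-6, 0):
x' = 1 + -6 = -5
y' = 0 + 0 = 0
Homogeneous matrix: [[1, 0, -6], [0, 1, 0], [0, 0, 1]]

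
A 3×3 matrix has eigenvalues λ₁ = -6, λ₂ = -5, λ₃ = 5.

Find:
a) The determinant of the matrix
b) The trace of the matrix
det = 150, trace = -6

Two standard eigenvalue identities:
- det(A) equals the product of the eigenvalues (counted with multiplicity).
- trace(A) equals the sum of the eigenvalues.
det(A) = (-6)*(-5)*(5) = 150.
trace(A) = -6 - 5 + 5 = -6.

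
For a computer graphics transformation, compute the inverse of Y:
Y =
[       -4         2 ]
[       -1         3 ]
det(Y) = -10
Y⁻¹ =
[    -3/10       1/5 ]
[    -1/10       2/5 ]

For a 2×2 matrix Y = [[a, b], [c, d]] with det(Y) ≠ 0, Y⁻¹ = (1/det(Y)) * [[d, -b], [-c, a]].
det(Y) = (-4)*(3) - (2)*(-1) = -12 + 2 = -10.
Y⁻¹ = (1/-10) * [[3, -2], [1, -4]].
Dividing each entry by -10 and reducing:
Y⁻¹ =
[    -3/10       1/5 ]
[    -1/10       2/5 ]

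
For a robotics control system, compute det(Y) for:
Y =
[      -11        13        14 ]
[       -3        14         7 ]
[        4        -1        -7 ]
det(Y) = 350

Expand along row 0 (cofactor expansion): det(Y) = a*(e*i - f*h) - b*(d*i - f*g) + c*(d*h - e*g), where the 3×3 is [[a, b, c], [d, e, f], [g, h, i]].
Minor M_00 = (14)*(-7) - (7)*(-1) = -98 + 7 = -91.
Minor M_01 = (-3)*(-7) - (7)*(4) = 21 - 28 = -7.
Minor M_02 = (-3)*(-1) - (14)*(4) = 3 - 56 = -53.
det(Y) = (-11)*(-91) - (13)*(-7) + (14)*(-53) = 1001 + 91 - 742 = 350.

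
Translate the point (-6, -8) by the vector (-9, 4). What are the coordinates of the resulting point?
(-15, -4)

Translation by (-9, 4):
x' = -6 + -9 = -15
y' = -8 + 4 = -4
Homogeneous matrix: [[1, 0, -9], [0, 1, 4], [0, 0, 1]]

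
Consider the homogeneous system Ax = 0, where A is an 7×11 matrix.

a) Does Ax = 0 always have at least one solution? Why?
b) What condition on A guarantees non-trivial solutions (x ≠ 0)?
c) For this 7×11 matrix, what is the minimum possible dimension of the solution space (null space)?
a) Yes, x = 0 is always a solution. b) When A has linearly dependent columns (rank < n). c) Minimum nullity = 4.

a) x = 0 satisfies A·0 = 0, so the zero vector is always a solution.
b) Non-trivial solutions exist iff the columns of A are linearly dependent, equivalently rank(A) < n (the number of columns).
c) By rank-nullity, rank(A) + nullity(A) = n = 11. Since A has only 7 rows, rank(A) ≤ 7, so nullity(A) ≥ 11 - 7 = 4.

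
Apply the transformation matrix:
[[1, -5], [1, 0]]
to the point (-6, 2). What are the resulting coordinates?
(-16, -6)

Matrix multiplication:
[[1, -5], [1, 0]] × [-6, 2]ᵀ
= [1×-6 + -5×2, 1×-6 + 0×2]ᵀ
= [-16.0000, -6.0000]ᵀ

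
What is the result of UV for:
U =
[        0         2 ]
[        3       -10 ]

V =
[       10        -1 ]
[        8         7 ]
UV =
[       16        14 ]
[      -50       -73 ]

Matrix multiplication: (UV)[i][j] = sum over k of U[i][k] * V[k][j].
  (UV)[0][0] = (0)*(10) + (2)*(8) = 16
  (UV)[0][1] = (0)*(-1) + (2)*(7) = 14
  (UV)[1][0] = (3)*(10) + (-10)*(8) = -50
  (UV)[1][1] = (3)*(-1) + (-10)*(7) = -73
UV =
[       16        14 ]
[      -50       -73 ]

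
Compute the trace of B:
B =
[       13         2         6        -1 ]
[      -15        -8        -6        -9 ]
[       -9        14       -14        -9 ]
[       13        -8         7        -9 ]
tr(B) = 13 - 8 - 14 - 9 = -18

The trace of a square matrix is the sum of its diagonal entries.
Diagonal entries of B: B[0][0] = 13, B[1][1] = -8, B[2][2] = -14, B[3][3] = -9.
tr(B) = 13 - 8 - 14 - 9 = -18.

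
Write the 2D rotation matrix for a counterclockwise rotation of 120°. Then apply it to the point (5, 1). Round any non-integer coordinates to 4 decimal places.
R = [[-1/2, -√3/2], [√3/2, -1/2]]; R·(5, 1) = (-3.3660, 3.8301)

Rotation matrix formula: R(θ) = [[cos θ, -sin θ], [sin θ, cos θ]]
For θ = 120°:
cos(120°) = -1/2
sin(120°) = √3/2
R = [[-1/2, -√3/2], [√3/2, -1/2]]
Apply to (5, 1): [-1/2·5 + (-√3/2)·1, √3/2·5 + -1/2·1] = (-3.3660, 3.8301)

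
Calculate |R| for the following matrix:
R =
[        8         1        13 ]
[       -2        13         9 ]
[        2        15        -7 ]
det(R) = -2532

Expand along row 0 (cofactor expansion): det(R) = a*(e*i - f*h) - b*(d*i - f*g) + c*(d*h - e*g), where the 3×3 is [[a, b, c], [d, e, f], [g, h, i]].
Minor M_00 = (13)*(-7) - (9)*(15) = -91 - 135 = -226.
Minor M_01 = (-2)*(-7) - (9)*(2) = 14 - 18 = -4.
Minor M_02 = (-2)*(15) - (13)*(2) = -30 - 26 = -56.
det(R) = (8)*(-226) - (1)*(-4) + (13)*(-56) = -1808 + 4 - 728 = -2532.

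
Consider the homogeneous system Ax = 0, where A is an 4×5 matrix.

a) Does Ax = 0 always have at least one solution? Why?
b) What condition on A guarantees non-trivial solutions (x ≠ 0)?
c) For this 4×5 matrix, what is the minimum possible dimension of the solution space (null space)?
a) Yes, x = 0 is always a solution. b) When A has linearly dependent columns (rank < n). c) Minimum nullity = 1.

a) x = 0 satisfies A·0 = 0, so the zero vector is always a solution.
b) Non-trivial solutions exist iff the columns of A are linearly dependent, equivalently rank(A) < n (the number of columns).
c) By rank-nullity, rank(A) + nullity(A) = n = 5. Since A has only 4 rows, rank(A) ≤ 4, so nullity(A) ≥ 5 - 4 = 1.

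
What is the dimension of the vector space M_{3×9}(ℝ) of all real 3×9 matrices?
Dimension = 27

A real 3×9 matrix is determined by its 3·9 = 27 independent entries.
A standard basis is {E_ij : 1 ≤ i ≤ 3, 1 ≤ j ≤ 9}, where E_ij has a 1 in position (i, j) and 0 elsewhere — there are 27 such matrices, and they are linearly independent and span M_{3×9}(ℝ).
Therefore dim(M_{3×9}(ℝ)) = 27.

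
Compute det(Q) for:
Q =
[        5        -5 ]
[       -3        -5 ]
det(Q) = -40

For a 2×2 matrix [[a, b], [c, d]], det = a*d - b*c.
det(Q) = (5)*(-5) - (-5)*(-3) = -25 - 15 = -40.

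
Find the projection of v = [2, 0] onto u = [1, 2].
[2/5, 4/5]

The projection of v onto u is proj_u(v) = ((v·u) / (u·u)) · u.
v·u = (2)*(1) + (0)*(2) = 2.
u·u = (1)*(1) + (2)*(2) = 5.
coefficient = 2 / 5 = 2/5.
proj_u(v) = 2/5 · [1, 2] = [2/5, 4/5].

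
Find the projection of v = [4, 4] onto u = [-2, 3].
[-8/13, 12/13]

The projection of v onto u is proj_u(v) = ((v·u) / (u·u)) · u.
v·u = (4)*(-2) + (4)*(3) = 4.
u·u = (-2)*(-2) + (3)*(3) = 13.
coefficient = 4 / 13 = 4/13.
proj_u(v) = 4/13 · [-2, 3] = [-8/13, 12/13].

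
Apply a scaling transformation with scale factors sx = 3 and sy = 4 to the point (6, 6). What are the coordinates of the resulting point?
(18, 24)

Scaling matrix:
[[3, 0], [0, 4]]
Result: (6 × 3, 6 × 4) = (18, 24)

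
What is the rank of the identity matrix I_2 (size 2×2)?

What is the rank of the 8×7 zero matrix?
rank(I_2) = 2, rank(0) = 0

The identity I_2 has 2 columns that are the standard basis vectors e_1, …, e_2. These are linearly independent, so all 2 columns are pivots and rank(I_2) = 2.
The 8×7 zero matrix has every entry zero, so every row is the zero row and there are no pivots; rank(0) = 0.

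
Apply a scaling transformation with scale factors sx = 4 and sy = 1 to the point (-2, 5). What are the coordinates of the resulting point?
(-8, 5)

Scaling matrix:
[[4, 0], [0, 1]]
Result: (-2 × 4, 5 × 1) = (-8, 5)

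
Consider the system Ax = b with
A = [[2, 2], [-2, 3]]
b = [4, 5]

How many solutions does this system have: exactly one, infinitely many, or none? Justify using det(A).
Exactly one solution

Compute det(A) = (2)*(3) - (2)*(-2) = 10.
Because det(A) ≠ 0, A is invertible and Ax = b has a unique solution for every b (here x = A⁻¹ b).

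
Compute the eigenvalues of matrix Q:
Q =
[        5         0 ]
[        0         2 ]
λ = 2, 5

Solve det(Q - λI) = 0. For a 2×2 matrix the characteristic equation is λ² - (trace)λ + det = 0.
trace(Q) = a + d = 5 + 2 = 7.
det(Q) = a*d - b*c = (5)*(2) - (0)*(0) = 10 - 0 = 10.
Characteristic equation: λ² - (7)λ + (10) = 0.
Discriminant = (7)² - 4*(10) = 49 - 40 = 9.
λ = (7 ± √9) / 2 = (7 ± 3) / 2 = 2, 5.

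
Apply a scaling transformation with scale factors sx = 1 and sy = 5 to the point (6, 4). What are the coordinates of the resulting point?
(6, 20)

Scaling matrix:
[[1, 0], [0, 5]]
Result: (6 × 1, 4 × 5) = (6, 20)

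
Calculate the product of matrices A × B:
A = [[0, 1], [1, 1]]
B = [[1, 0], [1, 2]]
[[1, 2], [2, 2]]

Matrix multiplication:
C[0][0] = 0×1 + 1×1 = 1
C[0][1] = 0×0 + 1×2 = 2
C[1][0] = 1×1 + 1×1 = 2
C[1][1] = 1×0 + 1×2 = 2
Result: [[1, 2], [2, 2]]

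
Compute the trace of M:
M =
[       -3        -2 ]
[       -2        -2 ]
tr(M) = -3 - 2 = -5

The trace of a square matrix is the sum of its diagonal entries.
Diagonal entries of M: M[0][0] = -3, M[1][1] = -2.
tr(M) = -3 - 2 = -5.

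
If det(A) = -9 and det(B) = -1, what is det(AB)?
9

Use the multiplicative property of determinants: det(AB) = det(A)*det(B).
det(AB) = (-9)*(-1) = 9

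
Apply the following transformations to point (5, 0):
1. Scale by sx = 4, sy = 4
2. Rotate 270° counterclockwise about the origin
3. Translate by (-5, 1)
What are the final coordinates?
(-5, -19)

Step 1: Scale → (20, 0)
Step 2: Rotate 270° → (0, -20)
Step 3: Translate → (-5, -19)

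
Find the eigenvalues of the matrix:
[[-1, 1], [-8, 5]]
λ = 1 and λ = 3

Characteristic equation: det(A - λI) = 0
λ² - (trace)λ + (det) = 0
λ² - (4)λ + (3) = 0
λ² - 4λ + 3 = 0
Solving: λ = 1, 3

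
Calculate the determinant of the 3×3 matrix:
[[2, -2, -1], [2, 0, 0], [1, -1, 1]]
6

Expansion along first row:
det = 2·det([[0,0],[-1,1]]) - -2·det([[2,0],[1,1]]) + -1·det([[2,0],[1,-1]])
    = 2·(0·1 - 0·-1) - -2·(2·1 - 0·1) + -1·(2·-1 - 0·1)
    = 2·0 - -2·2 + -1·-2
    = 0 + 4 + 2 = 6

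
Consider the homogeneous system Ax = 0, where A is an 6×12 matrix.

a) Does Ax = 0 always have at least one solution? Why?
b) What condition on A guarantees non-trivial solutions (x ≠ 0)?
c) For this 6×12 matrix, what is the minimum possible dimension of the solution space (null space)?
a) Yes, x = 0 is always a solution. b) When A has linearly dependent columns (rank < n). c) Minimum nullity = 6.

a) x = 0 satisfies A·0 = 0, so the zero vector is always a solution.
b) Non-trivial solutions exist iff the columns of A are linearly dependent, equivalently rank(A) < n (the number of columns).
c) By rank-nullity, rank(A) + nullity(A) = n = 12. Since A has only 6 rows, rank(A) ≤ 6, so nullity(A) ≥ 12 - 6 = 6.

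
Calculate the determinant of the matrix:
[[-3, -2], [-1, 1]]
-5

For a 2×2 matrix [[a, b], [c, d]], det = ad - bc
det = (-3)(1) - (-2)(-1) = -3 - 2 = -5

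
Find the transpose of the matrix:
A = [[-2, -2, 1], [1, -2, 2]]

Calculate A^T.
[[-2, 1], [-2, -2], [1, 2]]

The transpose sends entry (i,j) to (j,i); rows become columns.
Row 0 of A: [-2, -2, 1] -> column 0 of A^T.
Row 1 of A: [1, -2, 2] -> column 1 of A^T.
A^T = [[-2, 1], [-2, -2], [1, 2]]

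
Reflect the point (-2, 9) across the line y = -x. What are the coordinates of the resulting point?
(-9, 2)

Reflection across line y = -x: (-2, 9) → (-9, 2)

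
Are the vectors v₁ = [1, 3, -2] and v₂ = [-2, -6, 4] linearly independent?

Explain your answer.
No, linearly dependent (v₂ = -2·v₁)

Check whether there is a scalar k with v₂ = k·v₁.
Comparing components, k = -2 satisfies -2·[1, 3, -2] = [-2, -6, 4].
Since v₂ is a scalar multiple of v₁, the two vectors are linearly dependent.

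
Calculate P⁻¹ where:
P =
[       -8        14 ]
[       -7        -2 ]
det(P) = 114
P⁻¹ =
[    -1/57     -7/57 ]
[    7/114     -4/57 ]

For a 2×2 matrix P = [[a, b], [c, d]] with det(P) ≠ 0, P⁻¹ = (1/det(P)) * [[d, -b], [-c, a]].
det(P) = (-8)*(-2) - (14)*(-7) = 16 + 98 = 114.
P⁻¹ = (1/114) * [[-2, -14], [7, -8]].
Dividing each entry by 114 and reducing:
P⁻¹ =
[    -1/57     -7/57 ]
[    7/114     -4/57 ]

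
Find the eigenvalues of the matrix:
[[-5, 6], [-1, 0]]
λ = -3 and λ = -2

Characteristic equation: det(A - λI) = 0
λ² - (trace)λ + (det) = 0
λ² - (-5)λ + (6) = 0
λ² + 5λ + 6 = 0
Solving: λ = -3, -2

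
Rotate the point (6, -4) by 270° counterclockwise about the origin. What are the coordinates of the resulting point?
(-4, -6)

Rotation matrix R(θ) = [[cos θ, -sin θ], [sin θ, cos θ]]; for θ = 270°:
R = [[0, 1], [-1, 0]]
Result: R × [6, -4]ᵀ = [0·6 + (1)·-4, -1·6 + (0)·-4]ᵀ = (-4, -6)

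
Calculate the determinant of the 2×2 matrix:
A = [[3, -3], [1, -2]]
-3

For A = [[a, b], [c, d]], det(A) = a*d - b*c.
det(A) = (3)*(-2) - (-3)*(1) = -6 - -3 = -3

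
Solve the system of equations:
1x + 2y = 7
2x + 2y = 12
x = 5, y = 1

Use elimination (row reduction):
Equation 1: 1x + 2y = 7.
Equation 2: 2x + 2y = 12.
Multiply Eq1 by 2 and Eq2 by 1: 2x + 4y = 14;  2x + 2y = 12.
Subtract: (-2)y = -2, so y = 1.
Back-substitute into Eq1: 1x + 2*(1) = 7, so x = 5.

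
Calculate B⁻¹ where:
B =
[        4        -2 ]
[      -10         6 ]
det(B) = 4
B⁻¹ =
[      3/2       1/2 ]
[      5/2         1 ]

For a 2×2 matrix B = [[a, b], [c, d]] with det(B) ≠ 0, B⁻¹ = (1/det(B)) * [[d, -b], [-c, a]].
det(B) = (4)*(6) - (-2)*(-10) = 24 - 20 = 4.
B⁻¹ = (1/4) * [[6, 2], [10, 4]].
Dividing each entry by 4 and reducing:
B⁻¹ =
[      3/2       1/2 ]
[      5/2         1 ]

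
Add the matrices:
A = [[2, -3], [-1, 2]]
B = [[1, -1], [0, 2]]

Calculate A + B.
[[3, -4], [-1, 4]]

Add corresponding elements:
(2)+(1)=3
(-3)+(-1)=-4
(-1)+(0)=-1
(2)+(2)=4
A + B = [[3, -4], [-1, 4]]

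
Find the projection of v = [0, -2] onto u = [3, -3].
[1, -1]

The projection of v onto u is proj_u(v) = ((v·u) / (u·u)) · u.
v·u = (0)*(3) + (-2)*(-3) = 6.
u·u = (3)*(3) + (-3)*(-3) = 18.
coefficient = 6 / 18 = 1/3.
proj_u(v) = 1/3 · [3, -3] = [1, -1].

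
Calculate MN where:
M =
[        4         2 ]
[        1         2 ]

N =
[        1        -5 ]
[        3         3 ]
MN =
[       10       -14 ]
[        7         1 ]

Matrix multiplication: (MN)[i][j] = sum over k of M[i][k] * N[k][j].
  (MN)[0][0] = (4)*(1) + (2)*(3) = 10
  (MN)[0][1] = (4)*(-5) + (2)*(3) = -14
  (MN)[1][0] = (1)*(1) + (2)*(3) = 7
  (MN)[1][1] = (1)*(-5) + (2)*(3) = 1
MN =
[       10       -14 ]
[        7         1 ]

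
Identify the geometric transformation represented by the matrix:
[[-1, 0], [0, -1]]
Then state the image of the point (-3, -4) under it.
rotation by 180° (or reflection through origin); image of (-3, -4) is (3, 4)

This matches the form [[cos θ, -sin θ], [sin θ, cos θ]] of a rotation matrix; reading off cos θ and sin θ gives the angle.
The matrix [[-1, 0], [0, -1]] represents: rotation by 180° (or reflection through origin).
Applying it to (-3, -4): [-1·-3 + 0·-4, 0·-3 + -1·-4] = (3, 4).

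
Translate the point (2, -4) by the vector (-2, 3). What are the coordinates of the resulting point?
(0, -1)

Translation by (-2, 3):
x' = 2 + -2 = 0
y' = -4 + 3 = -1
Homogeneous matrix: [[1, 0, -2], [0, 1, 3], [0, 0, 1]]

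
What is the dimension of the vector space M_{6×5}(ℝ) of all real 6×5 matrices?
Dimension = 30

A real 6×5 matrix is determined by its 6·5 = 30 independent entries.
A standard basis is {E_ij : 1 ≤ i ≤ 6, 1 ≤ j ≤ 5}, where E_ij has a 1 in position (i, j) and 0 elsewhere — there are 30 such matrices, and they are linearly independent and span M_{6×5}(ℝ).
Therefore dim(M_{6×5}(ℝ)) = 30.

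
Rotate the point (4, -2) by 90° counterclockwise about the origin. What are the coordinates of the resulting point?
(2, 4)

Rotation matrix R(θ) = [[cos θ, -sin θ], [sin θ, cos θ]]; for θ = 90°:
R = [[0, -1], [1, 0]]
Result: R × [4, -2]ᵀ = [0·4 + (-1)·-2, 1·4 + (0)·-2]ᵀ = (2, 4)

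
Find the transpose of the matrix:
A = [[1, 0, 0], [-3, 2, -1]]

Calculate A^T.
[[1, -3], [0, 2], [0, -1]]

The transpose sends entry (i,j) to (j,i); rows become columns.
Row 0 of A: [1, 0, 0] -> column 0 of A^T.
Row 1 of A: [-3, 2, -1] -> column 1 of A^T.
A^T = [[1, -3], [0, 2], [0, -1]]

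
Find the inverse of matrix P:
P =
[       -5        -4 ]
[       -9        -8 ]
det(P) = 4
P⁻¹ =
[       -2         1 ]
[      9/4      -5/4 ]

For a 2×2 matrix P = [[a, b], [c, d]] with det(P) ≠ 0, P⁻¹ = (1/det(P)) * [[d, -b], [-c, a]].
det(P) = (-5)*(-8) - (-4)*(-9) = 40 - 36 = 4.
P⁻¹ = (1/4) * [[-8, 4], [9, -5]].
Dividing each entry by 4 and reducing:
P⁻¹ =
[       -2         1 ]
[      9/4      -5/4 ]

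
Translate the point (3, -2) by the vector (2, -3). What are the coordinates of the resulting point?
(5, -5)

Translation by (2, -3):
x' = 3 + 2 = 5
y' = -2 + -3 = -5
Homogeneous matrix: [[1, 0, 2], [0, 1, -3], [0, 0, 1]]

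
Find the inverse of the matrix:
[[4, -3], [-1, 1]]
[[1, 3], [1, 4]]

For [[a,b],[c,d]], inverse = (1/det)·[[d,-b],[-c,a]]
det = 4·1 - -3·-1 = 1
Inverse = (1/1)·[[1, 3], [1, 4]]
        = [[1, 3], [1, 4]]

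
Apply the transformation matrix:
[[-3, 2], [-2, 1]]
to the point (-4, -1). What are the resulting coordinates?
(10, 7)

Matrix multiplication:
[[-3, 2], [-2, 1]] × [-4, -1]ᵀ
= [-3×-4 + 2×-1, -2×-4 + 1×-1]ᵀ
= [10.0000, 7.0000]ᵀ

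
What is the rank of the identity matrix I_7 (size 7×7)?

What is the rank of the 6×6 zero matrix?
rank(I_7) = 7, rank(0) = 0

The identity I_7 has 7 columns that are the standard basis vectors e_1, …, e_7. These are linearly independent, so all 7 columns are pivots and rank(I_7) = 7.
The 6×6 zero matrix has every entry zero, so every row is the zero row and there are no pivots; rank(0) = 0.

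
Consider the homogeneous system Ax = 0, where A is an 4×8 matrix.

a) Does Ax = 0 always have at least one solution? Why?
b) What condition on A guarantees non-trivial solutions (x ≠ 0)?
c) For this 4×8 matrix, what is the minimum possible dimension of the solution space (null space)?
a) Yes, x = 0 is always a solution. b) When A has linearly dependent columns (rank < n). c) Minimum nullity = 4.

a) x = 0 satisfies A·0 = 0, so the zero vector is always a solution.
b) Non-trivial solutions exist iff the columns of A are linearly dependent, equivalently rank(A) < n (the number of columns).
c) By rank-nullity, rank(A) + nullity(A) = n = 8. Since A has only 4 rows, rank(A) ≤ 4, so nullity(A) ≥ 8 - 4 = 4.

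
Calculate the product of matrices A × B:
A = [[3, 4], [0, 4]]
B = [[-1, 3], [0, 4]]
[[-3, 25], [0, 16]]

Matrix multiplication:
C[0][0] = 3×-1 + 4×0 = -3
C[0][1] = 3×3 + 4×4 = 25
C[1][0] = 0×-1 + 4×0 = 0
C[1][1] = 0×3 + 4×4 = 16
Result: [[-3, 25], [0, 16]]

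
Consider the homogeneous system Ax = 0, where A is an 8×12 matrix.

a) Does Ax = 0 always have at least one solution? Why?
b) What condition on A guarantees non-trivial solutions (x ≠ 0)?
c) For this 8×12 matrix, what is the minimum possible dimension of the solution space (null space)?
a) Yes, x = 0 is always a solution. b) When A has linearly dependent columns (rank < n). c) Minimum nullity = 4.

a) x = 0 satisfies A·0 = 0, so the zero vector is always a solution.
b) Non-trivial solutions exist iff the columns of A are linearly dependent, equivalently rank(A) < n (the number of columns).
c) By rank-nullity, rank(A) + nullity(A) = n = 12. Since A has only 8 rows, rank(A) ≤ 8, so nullity(A) ≥ 12 - 8 = 4.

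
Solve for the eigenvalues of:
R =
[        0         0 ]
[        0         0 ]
λ = 0, 0

Solve det(R - λI) = 0. For a 2×2 matrix the characteristic equation is λ² - (trace)λ + det = 0.
trace(R) = a + d = 0 + 0 = 0.
det(R) = a*d - b*c = (0)*(0) - (0)*(0) = 0 - 0 = 0.
Characteristic equation: λ² - (0)λ + (0) = 0.
Discriminant = (0)² - 4*(0) = 0 - 0 = 0.
λ = (0 ± √0) / 2 = (0 ± 0) / 2 = 0, 0.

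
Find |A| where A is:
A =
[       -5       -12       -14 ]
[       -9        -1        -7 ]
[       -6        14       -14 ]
det(A) = 2296

Expand along row 0 (cofactor expansion): det(A) = a*(e*i - f*h) - b*(d*i - f*g) + c*(d*h - e*g), where the 3×3 is [[a, b, c], [d, e, f], [g, h, i]].
Minor M_00 = (-1)*(-14) - (-7)*(14) = 14 + 98 = 112.
Minor M_01 = (-9)*(-14) - (-7)*(-6) = 126 - 42 = 84.
Minor M_02 = (-9)*(14) - (-1)*(-6) = -126 - 6 = -132.
det(A) = (-5)*(112) - (-12)*(84) + (-14)*(-132) = -560 + 1008 + 1848 = 2296.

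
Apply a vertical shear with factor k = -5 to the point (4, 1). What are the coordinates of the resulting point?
(4, -19)

Shear matrix for vertical shear with factor k = -5:
[[1, 0], [-5, 1]]
Result: (4, 1) → (4, -19)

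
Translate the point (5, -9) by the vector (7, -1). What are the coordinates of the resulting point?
(12, -10)

Translation by (7, -1):
x' = 5 + 7 = 12
y' = -9 + -1 = -10
Homogeneous matrix: [[1, 0, 7], [0, 1, -1], [0, 0, 1]]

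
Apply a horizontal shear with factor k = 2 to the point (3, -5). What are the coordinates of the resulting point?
(-7, -5)

Shear matrix for horizontal shear with factor k = 2:
[[1, 2], [0, 1]]
Result: (3, -5) → (-7, -5)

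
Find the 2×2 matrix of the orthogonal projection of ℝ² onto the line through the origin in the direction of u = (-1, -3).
[[1/10, 3/10], [3/10, 9/10]]

The orthogonal projection onto the line spanned by a nonzero vector u = (a, b) has matrix P = (u uᵀ) / (uᵀ u) = (1/(a² + b²)) · [[a², ab], [ab, b²]].
Here u = (-1, -3), so a² + b² = 1 + 9 = 10.
P = (1/10) · [[1, 3], [3, 9]] = [[1/10, 3/10], [3/10, 9/10]].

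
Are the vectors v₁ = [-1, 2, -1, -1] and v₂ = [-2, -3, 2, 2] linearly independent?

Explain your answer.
Yes, linearly independent

Two vectors are linearly dependent iff one is a scalar multiple of the other.
No single scalar k satisfies v₂ = k·v₁ (the ratios of corresponding entries disagree), so v₁ and v₂ are linearly independent.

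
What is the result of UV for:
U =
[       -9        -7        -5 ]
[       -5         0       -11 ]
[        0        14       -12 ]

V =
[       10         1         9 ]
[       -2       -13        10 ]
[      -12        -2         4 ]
UV =
[      -16        92      -171 ]
[       82        17       -89 ]
[      116      -158        92 ]

Matrix multiplication: (UV)[i][j] = sum over k of U[i][k] * V[k][j].
  (UV)[0][0] = (-9)*(10) + (-7)*(-2) + (-5)*(-12) = -16
  (UV)[0][1] = (-9)*(1) + (-7)*(-13) + (-5)*(-2) = 92
  (UV)[0][2] = (-9)*(9) + (-7)*(10) + (-5)*(4) = -171
  (UV)[1][0] = (-5)*(10) + (0)*(-2) + (-11)*(-12) = 82
  (UV)[1][1] = (-5)*(1) + (0)*(-13) + (-11)*(-2) = 17
  (UV)[1][2] = (-5)*(9) + (0)*(10) + (-11)*(4) = -89
  (UV)[2][0] = (0)*(10) + (14)*(-2) + (-12)*(-12) = 116
  (UV)[2][1] = (0)*(1) + (14)*(-13) + (-12)*(-2) = -158
  (UV)[2][2] = (0)*(9) + (14)*(10) + (-12)*(4) = 92
UV =
[      -16        92      -171 ]
[       82        17       -89 ]
[      116      -158        92 ]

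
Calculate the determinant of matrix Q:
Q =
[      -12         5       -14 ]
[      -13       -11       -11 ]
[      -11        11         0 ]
det(Q) = 2849

Expand along row 0 (cofactor expansion): det(Q) = a*(e*i - f*h) - b*(d*i - f*g) + c*(d*h - e*g), where the 3×3 is [[a, b, c], [d, e, f], [g, h, i]].
Minor M_00 = (-11)*(0) - (-11)*(11) = 0 + 121 = 121.
Minor M_01 = (-13)*(0) - (-11)*(-11) = 0 - 121 = -121.
Minor M_02 = (-13)*(11) - (-11)*(-11) = -143 - 121 = -264.
det(Q) = (-12)*(121) - (5)*(-121) + (-14)*(-264) = -1452 + 605 + 3696 = 2849.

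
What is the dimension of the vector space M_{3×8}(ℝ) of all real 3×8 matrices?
Dimension = 24

A real 3×8 matrix is determined by its 3·8 = 24 independent entries.
A standard basis is {E_ij : 1 ≤ i ≤ 3, 1 ≤ j ≤ 8}, where E_ij has a 1 in position (i, j) and 0 elsewhere — there are 24 such matrices, and they are linearly independent and span M_{3×8}(ℝ).
Therefore dim(M_{3×8}(ℝ)) = 24.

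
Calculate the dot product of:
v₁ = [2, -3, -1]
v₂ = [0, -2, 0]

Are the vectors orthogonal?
6, No

The dot product is the sum of products of corresponding components.
v₁·v₂ = (2)*(0) + (-3)*(-2) + (-1)*(0) = 0 + 6 + 0 = 6.
Two vectors are orthogonal iff their dot product is 0; here the dot product is 6, so the vectors are not orthogonal.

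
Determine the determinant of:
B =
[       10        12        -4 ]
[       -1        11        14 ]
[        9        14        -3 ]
det(B) = -362

Expand along row 0 (cofactor expansion): det(B) = a*(e*i - f*h) - b*(d*i - f*g) + c*(d*h - e*g), where the 3×3 is [[a, b, c], [d, e, f], [g, h, i]].
Minor M_00 = (11)*(-3) - (14)*(14) = -33 - 196 = -229.
Minor M_01 = (-1)*(-3) - (14)*(9) = 3 - 126 = -123.
Minor M_02 = (-1)*(14) - (11)*(9) = -14 - 99 = -113.
det(B) = (10)*(-229) - (12)*(-123) + (-4)*(-113) = -2290 + 1476 + 452 = -362.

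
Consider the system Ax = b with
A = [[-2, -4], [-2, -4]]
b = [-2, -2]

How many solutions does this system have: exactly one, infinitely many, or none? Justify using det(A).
Infinitely many solutions

det(A) = (-2)*(-4) - (-4)*(-2) = 0, so A is singular (column 2 is 2 times column 1).
b = [-2, -2] = 1 * column 1 of A, so b lies in the column space of A.
A singular matrix whose right-hand side is in its column space gives a 1-parameter family of solutions — infinitely many.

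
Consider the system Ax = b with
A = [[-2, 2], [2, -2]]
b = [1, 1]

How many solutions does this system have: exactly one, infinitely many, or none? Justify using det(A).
No solution

det(A) = (-2)*(-2) - (2)*(2) = 0, so A is singular.
The column space of A is span(column 1) = span([-2, 2]).
b = [1, 1] is not a scalar multiple of column 1, so b ∉ column space and the system is inconsistent — no solution.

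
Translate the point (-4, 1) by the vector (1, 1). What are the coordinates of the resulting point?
(-3, 2)

Translation by (1, 1):
x' = -4 + 1 = -3
y' = 1 + 1 = 2
Homogeneous matrix: [[1, 0, 1], [0, 1, 1], [0, 0, 1]]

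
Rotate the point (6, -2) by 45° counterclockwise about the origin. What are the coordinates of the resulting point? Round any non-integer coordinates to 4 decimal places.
(5.6569, 2.8284)

Rotation matrix R(θ) = [[cos θ, -sin θ], [sin θ, cos θ]]; for θ = 45°:
R = [[√2/2, -√2/2], [√2/2, √2/2]]
Result: R × [6, -2]ᵀ = [√2/2·6 + (-√2/2)·-2, √2/2·6 + (√2/2)·-2]ᵀ = (5.6569, 2.8284)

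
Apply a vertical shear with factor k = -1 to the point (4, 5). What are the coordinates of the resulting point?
(4, 1)

Shear matrix for vertical shear with factor k = -1:
[[1, 0], [-1, 1]]
Result: (4, 5) → (4, 1)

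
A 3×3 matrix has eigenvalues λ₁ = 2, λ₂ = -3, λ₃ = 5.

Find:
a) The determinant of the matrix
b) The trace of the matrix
det = -30, trace = 4

Two standard eigenvalue identities:
- det(A) equals the product of the eigenvalues (counted with multiplicity).
- trace(A) equals the sum of the eigenvalues.
det(A) = (2)*(-3)*(5) = -30.
trace(A) = 2 - 3 + 5 = 4.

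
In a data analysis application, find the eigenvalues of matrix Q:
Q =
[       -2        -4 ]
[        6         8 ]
λ = 2, 4

Solve det(Q - λI) = 0. For a 2×2 matrix the characteristic equation is λ² - (trace)λ + det = 0.
trace(Q) = a + d = -2 + 8 = 6.
det(Q) = a*d - b*c = (-2)*(8) - (-4)*(6) = -16 + 24 = 8.
Characteristic equation: λ² - (6)λ + (8) = 0.
Discriminant = (6)² - 4*(8) = 36 - 32 = 4.
λ = (6 ± √4) / 2 = (6 ± 2) / 2 = 2, 4.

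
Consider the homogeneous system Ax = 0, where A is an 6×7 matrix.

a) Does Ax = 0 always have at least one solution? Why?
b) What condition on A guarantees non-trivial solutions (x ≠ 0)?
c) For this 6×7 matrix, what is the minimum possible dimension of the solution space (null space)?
a) Yes, x = 0 is always a solution. b) When A has linearly dependent columns (rank < n). c) Minimum nullity = 1.

a) x = 0 satisfies A·0 = 0, so the zero vector is always a solution.
b) Non-trivial solutions exist iff the columns of A are linearly dependent, equivalently rank(A) < n (the number of columns).
c) By rank-nullity, rank(A) + nullity(A) = n = 7. Since A has only 6 rows, rank(A) ≤ 6, so nullity(A) ≥ 7 - 6 = 1.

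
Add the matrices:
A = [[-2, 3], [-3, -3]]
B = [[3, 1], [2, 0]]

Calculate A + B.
[[1, 4], [-1, -3]]

Add corresponding elements:
(-2)+(3)=1
(3)+(1)=4
(-3)+(2)=-1
(-3)+(0)=-3
A + B = [[1, 4], [-1, -3]]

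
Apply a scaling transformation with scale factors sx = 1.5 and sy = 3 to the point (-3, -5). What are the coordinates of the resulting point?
(-4.5, -15)

Scaling matrix:
[[1.50, 0], [0, 3]]
Result: (-3 × 1.5, -5 × 3) = (-4.5, -15)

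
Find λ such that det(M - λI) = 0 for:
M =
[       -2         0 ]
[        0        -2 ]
λ = -2, -2

Solve det(M - λI) = 0. For a 2×2 matrix the characteristic equation is λ² - (trace)λ + det = 0.
trace(M) = a + d = -2 - 2 = -4.
det(M) = a*d - b*c = (-2)*(-2) - (0)*(0) = 4 - 0 = 4.
Characteristic equation: λ² - (-4)λ + (4) = 0.
Discriminant = (-4)² - 4*(4) = 16 - 16 = 0.
λ = (-4 ± √0) / 2 = (-4 ± 0) / 2 = -2, -2.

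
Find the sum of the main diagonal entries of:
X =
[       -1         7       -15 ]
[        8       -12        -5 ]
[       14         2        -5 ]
tr(X) = -1 - 12 - 5 = -18

The trace of a square matrix is the sum of its diagonal entries.
Diagonal entries of X: X[0][0] = -1, X[1][1] = -12, X[2][2] = -5.
tr(X) = -1 - 12 - 5 = -18.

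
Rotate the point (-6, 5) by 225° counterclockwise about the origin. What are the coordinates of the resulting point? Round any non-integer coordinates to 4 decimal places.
(7.7782, 0.7071)

Rotation matrix R(θ) = [[cos θ, -sin θ], [sin θ, cos θ]]; for θ = 225°:
R = [[-√2/2, √2/2], [-√2/2, -√2/2]]
Result: R × [-6, 5]ᵀ = [-√2/2·-6 + (√2/2)·5, -√2/2·-6 + (-√2/2)·5]ᵀ = (7.7782, 0.7071)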